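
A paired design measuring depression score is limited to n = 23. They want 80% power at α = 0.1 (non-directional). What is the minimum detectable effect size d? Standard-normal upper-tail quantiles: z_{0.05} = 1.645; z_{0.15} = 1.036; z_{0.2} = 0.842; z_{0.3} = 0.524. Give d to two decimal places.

d_min ≈ 0.52

For a single sample (or paired design) of n = 23: d_min = (z_{α/2} + z_β)/√n.
z-sum = 1.645 + 0.842 = 2.487.
d_min = 2.487 / √23 = 2.487 / 4.796 = 0.519.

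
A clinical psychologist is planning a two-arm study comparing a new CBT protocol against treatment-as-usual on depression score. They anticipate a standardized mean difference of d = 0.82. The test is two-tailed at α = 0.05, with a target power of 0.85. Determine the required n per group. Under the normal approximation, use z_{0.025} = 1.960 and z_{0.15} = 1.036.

n = 27 per group

For two independent groups with equal n: n = 2·((z_{α/2} + z_β) / d)².
z_{α/2} + z_β = 1.960 + 1.036 = 2.996.
n = 2 × (2.996 / 0.82)² = 2 × 3.654² = 2 × 13.35 = 26.7.
Round up to the next whole participant.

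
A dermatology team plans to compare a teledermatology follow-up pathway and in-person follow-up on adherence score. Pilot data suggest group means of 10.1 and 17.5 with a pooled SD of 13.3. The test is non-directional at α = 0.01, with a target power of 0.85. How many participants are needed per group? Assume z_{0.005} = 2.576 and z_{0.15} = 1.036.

n = 85 per group

Cohen's d = |M₁ − M₂| / SD_pooled = |10.1 − 17.5| / 13.3 = 7.4 / 13.3 = 0.556.
For two independent groups with equal n: n = 2·((z_{α/2} + z_β) / d)².
z_{α/2} + z_β = 2.576 + 1.036 = 3.612.
n = 2 × (3.612 / 0.556)² = 2 × 6.496² = 2 × 42.20 = 84.4.
Round up to the next whole participant.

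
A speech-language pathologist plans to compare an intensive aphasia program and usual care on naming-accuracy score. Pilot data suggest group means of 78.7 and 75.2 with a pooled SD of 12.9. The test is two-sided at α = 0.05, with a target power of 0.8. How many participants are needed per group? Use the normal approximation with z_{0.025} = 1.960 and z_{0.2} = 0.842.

Cohen's d = |M₁ − M₂| / SD_pooled = |78.7 − 75.2| / 12.9 = 3.5 / 12.9 = 0.271.
For two independent groups with equal n: n = 2·((z_{α/2} + z_β) / d)².
z_{α/2} + z_β = 1.960 + 0.842 = 2.802.
n = 2 × (2.802 / 0.271)² = 2 × 10.339² = 2 × 106.90 = 213.8.
Round up to the next whole participant.

n = 214 per group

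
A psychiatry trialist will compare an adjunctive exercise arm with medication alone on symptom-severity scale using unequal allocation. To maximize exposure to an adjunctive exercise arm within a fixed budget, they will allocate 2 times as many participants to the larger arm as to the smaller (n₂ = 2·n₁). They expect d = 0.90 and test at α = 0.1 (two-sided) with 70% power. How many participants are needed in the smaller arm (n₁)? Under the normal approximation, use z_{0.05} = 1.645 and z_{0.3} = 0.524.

n₁ = 9

With allocation ratio k = n₂/n₁ = 2, Var(x̄₁−x̄₂) = σ²(1/n₁ + 1/(k·n₁)) = σ²·(k+1)/(k·n₁).
So n₁ = (1 + 1/k)·((z_{α/2} + z_β)/d)² = 1.500 × (2.169/0.90)².
n₁ = 1.500 × 5.81 = 8.7.
Round up: n₁ = 9, giving n₂ = 2 × 9 = 18.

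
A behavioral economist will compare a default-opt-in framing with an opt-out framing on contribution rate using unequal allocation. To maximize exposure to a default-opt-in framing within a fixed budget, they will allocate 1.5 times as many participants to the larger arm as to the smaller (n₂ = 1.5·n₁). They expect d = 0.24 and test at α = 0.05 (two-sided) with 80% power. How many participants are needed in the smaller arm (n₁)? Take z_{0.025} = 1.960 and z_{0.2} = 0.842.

n₁ = 228

With allocation ratio k = n₂/n₁ = 1.5, Var(x̄₁−x̄₂) = σ²(1/n₁ + 1/(k·n₁)) = σ²·(k+1)/(k·n₁).
So n₁ = (1 + 1/k)·((z_{α/2} + z_β)/d)² = 1.667 × (2.802/0.24)².
n₁ = 1.667 × 136.31 = 227.2.
Round up: n₁ = 228, giving n₂ = 1.5 × 228 = 342.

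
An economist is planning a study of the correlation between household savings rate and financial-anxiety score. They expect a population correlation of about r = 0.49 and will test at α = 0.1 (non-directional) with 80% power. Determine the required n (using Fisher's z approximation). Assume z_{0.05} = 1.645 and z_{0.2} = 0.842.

Fisher's z: C = ½·ln((1+r)/(1−r)) = ½·ln(2.9216) = 0.5361.
n = ((z_{α/2} + z_β)/C)² + 3.
(1.645 + 0.842) / 0.5361 = 2.487 / 0.5361 = 4.639.
n = 4.639² + 3 = 21.52 + 3 = 24.5.
Round up.

n = 25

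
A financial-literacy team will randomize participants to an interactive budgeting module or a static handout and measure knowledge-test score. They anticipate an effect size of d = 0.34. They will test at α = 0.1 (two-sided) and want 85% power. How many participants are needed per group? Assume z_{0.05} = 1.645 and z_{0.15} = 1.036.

n = 125 per group

For two independent groups with equal n: n = 2·((z_{α/2} + z_β) / d)².
z_{α/2} + z_β = 1.645 + 1.036 = 2.681.
n = 2 × (2.681 / 0.34)² = 2 × 7.885² = 2 × 62.18 = 124.4.
Round up to the next whole participant.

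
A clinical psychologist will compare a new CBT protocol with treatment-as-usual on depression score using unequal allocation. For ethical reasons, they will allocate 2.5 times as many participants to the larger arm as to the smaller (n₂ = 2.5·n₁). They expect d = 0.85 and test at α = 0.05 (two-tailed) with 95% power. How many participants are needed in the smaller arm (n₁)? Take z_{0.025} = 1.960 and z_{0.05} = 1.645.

With allocation ratio k = n₂/n₁ = 2.5, Var(x̄₁−x̄₂) = σ²(1/n₁ + 1/(k·n₁)) = σ²·(k+1)/(k·n₁).
So n₁ = (1 + 1/k)·((z_{α/2} + z_β)/d)² = 1.400 × (3.605/0.85)².
n₁ = 1.400 × 17.99 = 25.2.
Round up: n₁ = 26, giving n₂ = 2.5 × 26 = 65.

n₁ = 26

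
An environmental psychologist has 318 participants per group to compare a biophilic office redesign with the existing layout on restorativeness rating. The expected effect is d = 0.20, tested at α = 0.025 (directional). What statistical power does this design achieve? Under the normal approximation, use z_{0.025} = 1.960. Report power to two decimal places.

For two equal groups, power = Φ(d·√(n/2) − z_{α}).
d·√(n/2) = 0.20 × √(318/2) = 0.20 × 12.610 = 2.522.
z_β = 2.522 − 1.960 = 0.562.
Power = Φ(0.562) = 0.713.

power ≈ 0.71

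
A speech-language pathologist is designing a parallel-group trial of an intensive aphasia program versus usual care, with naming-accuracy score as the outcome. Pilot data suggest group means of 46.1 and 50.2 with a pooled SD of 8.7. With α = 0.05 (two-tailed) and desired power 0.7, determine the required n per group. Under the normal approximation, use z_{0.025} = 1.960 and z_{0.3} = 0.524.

Cohen's d = |M₁ − M₂| / SD_pooled = |46.1 − 50.2| / 8.7 = 4.1 / 8.7 = 0.471.
For two independent groups with equal n: n = 2·((z_{α/2} + z_β) / d)².
z_{α/2} + z_β = 1.960 + 0.524 = 2.484.
n = 2 × (2.484 / 0.471)² = 2 × 5.274² = 2 × 27.81 = 55.6.
Round up to the next whole participant.

n = 56 per group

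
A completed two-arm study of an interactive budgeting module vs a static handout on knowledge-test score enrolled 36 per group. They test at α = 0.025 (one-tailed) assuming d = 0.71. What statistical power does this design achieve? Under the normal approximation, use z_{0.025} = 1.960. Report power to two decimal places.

For two equal groups, power = Φ(d·√(n/2) − z_{α}).
d·√(n/2) = 0.71 × √(36/2) = 0.71 × 4.243 = 3.012.
z_β = 3.012 − 1.960 = 1.052.
Power = Φ(1.052) = 0.854.

power ≈ 0.85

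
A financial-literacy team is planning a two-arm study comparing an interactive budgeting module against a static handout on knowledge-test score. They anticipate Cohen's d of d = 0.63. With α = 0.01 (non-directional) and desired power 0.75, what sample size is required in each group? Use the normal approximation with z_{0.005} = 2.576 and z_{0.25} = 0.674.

For two independent groups with equal n: n = 2·((z_{α/2} + z_β) / d)².
z_{α/2} + z_β = 2.576 + 0.674 = 3.250.
n = 2 × (3.250 / 0.63)² = 2 × 5.159² = 2 × 26.61 = 53.2.
Round up to the next whole participant.

n = 54 per group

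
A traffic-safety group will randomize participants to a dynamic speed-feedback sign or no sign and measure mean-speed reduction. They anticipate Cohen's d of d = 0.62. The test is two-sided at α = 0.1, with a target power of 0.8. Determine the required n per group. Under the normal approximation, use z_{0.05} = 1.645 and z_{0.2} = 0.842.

For two independent groups with equal n: n = 2·((z_{α/2} + z_β) / d)².
z_{α/2} + z_β = 1.645 + 0.842 = 2.487.
n = 2 × (2.487 / 0.62)² = 2 × 4.011² = 2 × 16.09 = 32.2.
Round up to the next whole participant.

n = 33 per group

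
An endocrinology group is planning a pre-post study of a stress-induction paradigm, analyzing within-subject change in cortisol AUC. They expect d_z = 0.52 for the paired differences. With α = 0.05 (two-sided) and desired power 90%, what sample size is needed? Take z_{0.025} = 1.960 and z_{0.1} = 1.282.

For a paired (one-sample on differences) test: n = ((z_{α/2} + z_β) / d)².
z_{α/2} + z_β = 1.960 + 1.282 = 3.242.
n = (3.242 / 0.52)² = 6.235² = 38.87.
Round up.

n = 39 pairs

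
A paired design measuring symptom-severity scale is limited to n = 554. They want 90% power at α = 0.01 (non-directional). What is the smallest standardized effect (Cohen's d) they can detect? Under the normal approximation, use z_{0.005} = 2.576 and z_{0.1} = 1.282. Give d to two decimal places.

d_min ≈ 0.16

For a single sample (or paired design) of n = 554: d_min = (z_{α/2} + z_β)/√n.
z-sum = 2.576 + 1.282 = 3.858.
d_min = 3.858 / √554 = 3.858 / 23.537 = 0.164.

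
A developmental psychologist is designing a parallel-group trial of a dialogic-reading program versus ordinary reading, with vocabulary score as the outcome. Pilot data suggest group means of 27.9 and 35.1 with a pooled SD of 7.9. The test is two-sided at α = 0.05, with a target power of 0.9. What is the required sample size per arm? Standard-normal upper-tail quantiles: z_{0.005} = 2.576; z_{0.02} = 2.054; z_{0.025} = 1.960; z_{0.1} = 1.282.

Cohen's d = |M₁ − M₂| / SD_pooled = |27.9 − 35.1| / 7.9 = 7.2 / 7.9 = 0.911.
For two independent groups with equal n: n = 2·((z_{α/2} + z_β) / d)².
z_{α/2} + z_β = 1.960 + 1.282 = 3.242.
n = 2 × (3.242 / 0.911)² = 2 × 3.559² = 2 × 12.66 = 25.3.
Round up to the next whole participant.

n = 26 per group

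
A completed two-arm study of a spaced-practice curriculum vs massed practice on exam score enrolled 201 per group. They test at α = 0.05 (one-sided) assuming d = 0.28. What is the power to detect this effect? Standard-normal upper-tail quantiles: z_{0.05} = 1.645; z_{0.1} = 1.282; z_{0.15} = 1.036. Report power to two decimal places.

power ≈ 0.88

For two equal groups, power = Φ(d·√(n/2) − z_{α}).
d·√(n/2) = 0.28 × √(201/2) = 0.28 × 10.025 = 2.807.
z_β = 2.807 − 1.645 = 1.162.
Power = Φ(1.162) = 0.877.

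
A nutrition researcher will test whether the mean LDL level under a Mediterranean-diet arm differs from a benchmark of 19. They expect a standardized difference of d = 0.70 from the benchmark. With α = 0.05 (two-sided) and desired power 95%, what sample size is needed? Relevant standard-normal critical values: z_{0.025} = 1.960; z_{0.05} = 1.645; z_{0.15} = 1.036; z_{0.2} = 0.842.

n = 27

For a one-sample test: n = ((z_{α/2} + z_β) / d)².
z_{α/2} + z_β = 1.960 + 1.645 = 3.605.
n = (3.605 / 0.70)² = 5.150² = 26.52.
Round up.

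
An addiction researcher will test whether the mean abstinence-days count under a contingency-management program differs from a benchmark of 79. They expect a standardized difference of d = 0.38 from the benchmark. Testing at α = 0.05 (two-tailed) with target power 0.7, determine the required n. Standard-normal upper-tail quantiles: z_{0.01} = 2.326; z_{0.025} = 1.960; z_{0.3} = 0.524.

For a one-sample test: n = ((z_{α/2} + z_β) / d)².
z_{α/2} + z_β = 1.960 + 0.524 = 2.484.
n = (2.484 / 0.38)² = 6.537² = 42.73.
Round up.

n = 43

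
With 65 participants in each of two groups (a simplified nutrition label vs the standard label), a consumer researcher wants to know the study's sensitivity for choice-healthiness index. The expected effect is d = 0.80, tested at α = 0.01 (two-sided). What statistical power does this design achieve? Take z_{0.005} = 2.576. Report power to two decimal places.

power ≈ 0.98

For two equal groups, power = Φ(d·√(n/2) − z_{α/2}).
d·√(n/2) = 0.80 × √(65/2) = 0.80 × 5.701 = 4.561.
z_β = 4.561 − 2.576 = 1.985.
Power = Φ(1.985) = 0.976.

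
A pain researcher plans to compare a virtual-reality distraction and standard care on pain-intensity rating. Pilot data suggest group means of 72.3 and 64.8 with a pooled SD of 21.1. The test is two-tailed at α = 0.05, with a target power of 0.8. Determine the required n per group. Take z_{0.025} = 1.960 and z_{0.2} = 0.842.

n = 125 per group

Cohen's d = |M₁ − M₂| / SD_pooled = |72.3 − 64.8| / 21.1 = 7.5 / 21.1 = 0.355.
For two independent groups with equal n: n = 2·((z_{α/2} + z_β) / d)².
z_{α/2} + z_β = 1.960 + 0.842 = 2.802.
n = 2 × (2.802 / 0.355)² = 2 × 7.893² = 2 × 62.30 = 124.6.
Round up to the next whole participant.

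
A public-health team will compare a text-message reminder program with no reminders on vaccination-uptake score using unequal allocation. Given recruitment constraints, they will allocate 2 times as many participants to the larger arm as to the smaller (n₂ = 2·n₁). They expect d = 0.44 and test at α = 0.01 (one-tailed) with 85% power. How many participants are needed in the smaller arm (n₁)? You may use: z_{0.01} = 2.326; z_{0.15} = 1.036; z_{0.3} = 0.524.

n₁ = 88

With allocation ratio k = n₂/n₁ = 2, Var(x̄₁−x̄₂) = σ²(1/n₁ + 1/(k·n₁)) = σ²·(k+1)/(k·n₁).
So n₁ = (1 + 1/k)·((z_{α} + z_β)/d)² = 1.500 × (3.362/0.44)².
n₁ = 1.500 × 58.38 = 87.6.
Round up: n₁ = 88, giving n₂ = 2 × 88 = 176.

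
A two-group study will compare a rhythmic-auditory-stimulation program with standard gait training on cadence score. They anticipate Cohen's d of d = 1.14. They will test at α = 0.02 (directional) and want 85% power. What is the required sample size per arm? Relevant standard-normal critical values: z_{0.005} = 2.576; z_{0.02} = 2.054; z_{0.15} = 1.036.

For two independent groups with equal n: n = 2·((z_{α} + z_β) / d)².
z_{α} + z_β = 2.054 + 1.036 = 3.090.
n = 2 × (3.090 / 1.14)² = 2 × 2.711² = 2 × 7.35 = 14.7.
Round up to the next whole participant.

n = 15 per group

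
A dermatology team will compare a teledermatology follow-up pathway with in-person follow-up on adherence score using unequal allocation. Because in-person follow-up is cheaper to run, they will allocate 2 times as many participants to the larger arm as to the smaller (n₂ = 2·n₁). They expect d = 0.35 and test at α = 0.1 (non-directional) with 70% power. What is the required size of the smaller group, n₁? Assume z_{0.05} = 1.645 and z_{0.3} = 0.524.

n₁ = 58

With allocation ratio k = n₂/n₁ = 2, Var(x̄₁−x̄₂) = σ²(1/n₁ + 1/(k·n₁)) = σ²·(k+1)/(k·n₁).
So n₁ = (1 + 1/k)·((z_{α/2} + z_β)/d)² = 1.500 × (2.169/0.35)².
n₁ = 1.500 × 38.40 = 57.6.
Round up: n₁ = 58, giving n₂ = 2 × 58 = 116.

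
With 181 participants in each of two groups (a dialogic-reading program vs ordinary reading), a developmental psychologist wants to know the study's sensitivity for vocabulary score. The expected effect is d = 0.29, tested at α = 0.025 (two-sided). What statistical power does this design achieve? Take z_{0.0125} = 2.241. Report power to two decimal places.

power ≈ 0.70

For two equal groups, power = Φ(d·√(n/2) − z_{α/2}).
d·√(n/2) = 0.29 × √(181/2) = 0.29 × 9.513 = 2.759.
z_β = 2.759 − 2.241 = 0.518.
Power = Φ(0.518) = 0.698.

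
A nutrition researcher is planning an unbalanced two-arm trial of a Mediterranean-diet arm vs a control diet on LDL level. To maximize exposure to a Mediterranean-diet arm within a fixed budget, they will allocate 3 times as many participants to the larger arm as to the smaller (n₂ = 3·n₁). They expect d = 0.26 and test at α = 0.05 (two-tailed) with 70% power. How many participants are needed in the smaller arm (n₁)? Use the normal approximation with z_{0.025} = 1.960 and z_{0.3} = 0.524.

With allocation ratio k = n₂/n₁ = 3, Var(x̄₁−x̄₂) = σ²(1/n₁ + 1/(k·n₁)) = σ²·(k+1)/(k·n₁).
So n₁ = (1 + 1/k)·((z_{α/2} + z_β)/d)² = 1.333 × (2.484/0.26)².
n₁ = 1.333 × 91.28 = 121.7.
Round up: n₁ = 122, giving n₂ = 3 × 122 = 366.

n₁ = 122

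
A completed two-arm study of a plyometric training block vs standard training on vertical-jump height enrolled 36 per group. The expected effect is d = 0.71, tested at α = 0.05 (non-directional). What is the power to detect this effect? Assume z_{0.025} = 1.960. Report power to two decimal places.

For two equal groups, power = Φ(d·√(n/2) − z_{α/2}).
d·√(n/2) = 0.71 × √(36/2) = 0.71 × 4.243 = 3.012.
z_β = 3.012 − 1.960 = 1.052.
Power = Φ(1.052) = 0.854.

power ≈ 0.85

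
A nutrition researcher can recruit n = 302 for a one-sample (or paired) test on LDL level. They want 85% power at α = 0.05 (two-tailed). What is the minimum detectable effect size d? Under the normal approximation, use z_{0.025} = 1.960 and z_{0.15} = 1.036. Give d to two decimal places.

For a single sample (or paired design) of n = 302: d_min = (z_{α/2} + z_β)/√n.
z-sum = 1.960 + 1.036 = 2.996.
d_min = 2.996 / √302 = 2.996 / 17.378 = 0.172.

d_min ≈ 0.17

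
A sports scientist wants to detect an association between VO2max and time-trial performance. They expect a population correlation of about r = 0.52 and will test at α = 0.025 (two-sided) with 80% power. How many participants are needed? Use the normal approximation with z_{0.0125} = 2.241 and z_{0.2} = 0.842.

n = 32

Fisher's z: C = ½·ln((1+r)/(1−r)) = ½·ln(3.1667) = 0.5763.
n = ((z_{α/2} + z_β)/C)² + 3.
(2.241 + 0.842) / 0.5763 = 3.083 / 0.5763 = 5.350.
n = 5.350² + 3 = 28.62 + 3 = 31.6.
Round up.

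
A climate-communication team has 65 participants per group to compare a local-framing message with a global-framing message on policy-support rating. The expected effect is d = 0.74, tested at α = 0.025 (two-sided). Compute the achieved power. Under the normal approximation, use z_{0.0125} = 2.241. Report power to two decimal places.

power ≈ 0.98

For two equal groups, power = Φ(d·√(n/2) − z_{α/2}).
d·√(n/2) = 0.74 × √(65/2) = 0.74 × 5.701 = 4.219.
z_β = 4.219 − 2.241 = 1.978.
Power = Φ(1.978) = 0.976.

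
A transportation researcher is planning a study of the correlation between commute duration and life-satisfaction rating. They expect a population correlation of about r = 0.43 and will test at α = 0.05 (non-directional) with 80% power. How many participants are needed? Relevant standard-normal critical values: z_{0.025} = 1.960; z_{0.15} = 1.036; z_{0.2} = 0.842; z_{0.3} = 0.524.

Fisher's z: C = ½·ln((1+r)/(1−r)) = ½·ln(2.5088) = 0.4599.
n = ((z_{α/2} + z_β)/C)² + 3.
(1.960 + 0.842) / 0.4599 = 2.802 / 0.4599 = 6.093.
n = 6.093² + 3 = 37.12 + 3 = 40.1.
Round up.

n = 41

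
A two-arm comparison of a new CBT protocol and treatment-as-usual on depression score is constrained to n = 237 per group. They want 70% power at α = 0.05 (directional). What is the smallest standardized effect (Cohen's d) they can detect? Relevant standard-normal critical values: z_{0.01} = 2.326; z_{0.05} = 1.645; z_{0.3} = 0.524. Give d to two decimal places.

d_min ≈ 0.20

For two independent groups of n = 237 each: d_min = (z_{α} + z_β)·√(2/n).
z-sum = 1.645 + 0.524 = 2.169.
d_min = 2.169 × √(2/237) = 2.169 × 0.0919 = 0.199.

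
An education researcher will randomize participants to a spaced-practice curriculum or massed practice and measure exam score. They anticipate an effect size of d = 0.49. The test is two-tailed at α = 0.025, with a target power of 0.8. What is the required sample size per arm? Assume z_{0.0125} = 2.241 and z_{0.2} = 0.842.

For two independent groups with equal n: n = 2·((z_{α/2} + z_β) / d)².
z_{α/2} + z_β = 2.241 + 0.842 = 3.083.
n = 2 × (3.083 / 0.49)² = 2 × 6.292² = 2 × 39.59 = 79.2.
Round up to the next whole participant.

n = 80 per group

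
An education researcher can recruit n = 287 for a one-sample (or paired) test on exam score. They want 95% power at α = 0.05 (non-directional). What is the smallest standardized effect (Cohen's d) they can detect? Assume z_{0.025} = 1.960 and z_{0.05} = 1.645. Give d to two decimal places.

For a single sample (or paired design) of n = 287: d_min = (z_{α/2} + z_β)/√n.
z-sum = 1.960 + 1.645 = 3.605.
d_min = 3.605 / √287 = 3.605 / 16.941 = 0.213.

d_min ≈ 0.21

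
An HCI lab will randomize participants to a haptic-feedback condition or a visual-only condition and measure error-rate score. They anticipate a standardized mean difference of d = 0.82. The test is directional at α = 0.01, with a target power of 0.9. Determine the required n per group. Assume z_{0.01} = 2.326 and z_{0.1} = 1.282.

For two independent groups with equal n: n = 2·((z_{α} + z_β) / d)².
z_{α} + z_β = 2.326 + 1.282 = 3.608.
n = 2 × (3.608 / 0.82)² = 2 × 4.400² = 2 × 19.36 = 38.7.
Round up to the next whole participant.

n = 39 per group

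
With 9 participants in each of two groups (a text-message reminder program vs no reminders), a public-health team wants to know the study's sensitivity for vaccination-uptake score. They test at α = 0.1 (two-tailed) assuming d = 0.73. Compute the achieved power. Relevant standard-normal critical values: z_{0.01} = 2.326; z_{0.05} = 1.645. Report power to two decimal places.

For two equal groups, power = Φ(d·√(n/2) − z_{α/2}).
d·√(n/2) = 0.73 × √(9/2) = 0.73 × 2.121 = 1.549.
z_β = 1.549 − 1.645 = -0.096.
Power = Φ(-0.096) = 0.462.

power ≈ 0.46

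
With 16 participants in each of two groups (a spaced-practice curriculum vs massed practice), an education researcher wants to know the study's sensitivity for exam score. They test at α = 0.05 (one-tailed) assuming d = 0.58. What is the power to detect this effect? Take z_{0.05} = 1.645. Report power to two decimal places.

power ≈ 0.50

For two equal groups, power = Φ(d·√(n/2) − z_{α}).
d·√(n/2) = 0.58 × √(16/2) = 0.58 × 2.828 = 1.640.
z_β = 1.640 − 1.645 = -0.005.
Power = Φ(-0.005) = 0.498.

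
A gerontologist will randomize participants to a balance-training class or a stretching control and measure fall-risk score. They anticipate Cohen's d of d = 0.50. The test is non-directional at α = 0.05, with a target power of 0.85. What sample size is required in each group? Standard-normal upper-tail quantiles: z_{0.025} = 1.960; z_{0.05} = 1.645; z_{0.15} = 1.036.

For two independent groups with equal n: n = 2·((z_{α/2} + z_β) / d)².
z_{α/2} + z_β = 1.960 + 1.036 = 2.996.
n = 2 × (2.996 / 0.50)² = 2 × 5.992² = 2 × 35.90 = 71.8.
Round up to the next whole participant.

n = 72 per group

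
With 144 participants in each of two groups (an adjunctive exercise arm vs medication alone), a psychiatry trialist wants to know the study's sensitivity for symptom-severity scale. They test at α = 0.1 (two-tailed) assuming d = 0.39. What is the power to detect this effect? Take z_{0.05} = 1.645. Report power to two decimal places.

For two equal groups, power = Φ(d·√(n/2) − z_{α/2}).
d·√(n/2) = 0.39 × √(144/2) = 0.39 × 8.485 = 3.309.
z_β = 3.309 − 1.645 = 1.664.
Power = Φ(1.664) = 0.952.

power ≈ 0.95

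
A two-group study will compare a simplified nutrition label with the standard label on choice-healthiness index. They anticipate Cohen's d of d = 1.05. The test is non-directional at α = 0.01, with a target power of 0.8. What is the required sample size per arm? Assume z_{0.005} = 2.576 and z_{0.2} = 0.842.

For two independent groups with equal n: n = 2·((z_{α/2} + z_β) / d)².
z_{α/2} + z_β = 2.576 + 0.842 = 3.418.
n = 2 × (3.418 / 1.05)² = 2 × 3.255² = 2 × 10.60 = 21.2.
Round up to the next whole participant.

n = 22 per group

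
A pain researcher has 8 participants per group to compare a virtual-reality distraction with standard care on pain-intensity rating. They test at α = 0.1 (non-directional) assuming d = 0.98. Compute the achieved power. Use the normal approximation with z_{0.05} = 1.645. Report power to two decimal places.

power ≈ 0.62

For two equal groups, power = Φ(d·√(n/2) − z_{α/2}).
d·√(n/2) = 0.98 × √(8/2) = 0.98 × 2.000 = 1.960.
z_β = 1.960 − 1.645 = 0.315.
Power = Φ(0.315) = 0.624.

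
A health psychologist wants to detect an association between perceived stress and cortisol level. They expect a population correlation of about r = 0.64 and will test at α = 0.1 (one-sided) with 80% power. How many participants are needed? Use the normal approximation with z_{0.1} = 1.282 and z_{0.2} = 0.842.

n = 11

Fisher's z: C = ½·ln((1+r)/(1−r)) = ½·ln(4.5556) = 0.7582.
n = ((z_{α} + z_β)/C)² + 3.
(1.282 + 0.842) / 0.7582 = 2.124 / 0.7582 = 2.801.
n = 2.801² + 3 = 7.85 + 3 = 10.8.
Round up.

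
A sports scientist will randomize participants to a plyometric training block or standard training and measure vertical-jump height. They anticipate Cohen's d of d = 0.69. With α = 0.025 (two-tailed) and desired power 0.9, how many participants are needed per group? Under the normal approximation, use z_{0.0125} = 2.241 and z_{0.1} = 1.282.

n = 53 per group

For two independent groups with equal n: n = 2·((z_{α/2} + z_β) / d)².
z_{α/2} + z_β = 2.241 + 1.282 = 3.523.
n = 2 × (3.523 / 0.69)² = 2 × 5.106² = 2 × 26.07 = 52.1.
Round up to the next whole participant.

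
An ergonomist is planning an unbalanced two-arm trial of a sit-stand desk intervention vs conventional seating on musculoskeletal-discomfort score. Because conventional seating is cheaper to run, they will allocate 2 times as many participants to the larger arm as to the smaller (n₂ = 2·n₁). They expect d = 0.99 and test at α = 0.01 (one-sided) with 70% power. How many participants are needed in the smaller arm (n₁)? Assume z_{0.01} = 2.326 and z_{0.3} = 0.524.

n₁ = 13

With allocation ratio k = n₂/n₁ = 2, Var(x̄₁−x̄₂) = σ²(1/n₁ + 1/(k·n₁)) = σ²·(k+1)/(k·n₁).
So n₁ = (1 + 1/k)·((z_{α} + z_β)/d)² = 1.500 × (2.850/0.99)².
n₁ = 1.500 × 8.29 = 12.4.
Round up: n₁ = 13, giving n₂ = 2 × 13 = 26.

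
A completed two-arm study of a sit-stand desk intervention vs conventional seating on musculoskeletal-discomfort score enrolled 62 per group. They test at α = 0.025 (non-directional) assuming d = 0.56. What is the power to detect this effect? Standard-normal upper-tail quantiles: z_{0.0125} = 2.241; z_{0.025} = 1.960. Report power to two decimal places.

For two equal groups, power = Φ(d·√(n/2) − z_{α/2}).
d·√(n/2) = 0.56 × √(62/2) = 0.56 × 5.568 = 3.118.
z_β = 3.118 − 2.241 = 0.877.
Power = Φ(0.877) = 0.810.

power ≈ 0.81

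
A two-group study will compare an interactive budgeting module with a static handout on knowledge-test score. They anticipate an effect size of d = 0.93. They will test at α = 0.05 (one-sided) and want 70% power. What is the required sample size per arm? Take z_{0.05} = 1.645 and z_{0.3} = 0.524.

n = 11 per group

For two independent groups with equal n: n = 2·((z_{α} + z_β) / d)².
z_{α} + z_β = 1.645 + 0.524 = 2.169.
n = 2 × (2.169 / 0.93)² = 2 × 2.332² = 2 × 5.44 = 10.9.
Round up to the next whole participant.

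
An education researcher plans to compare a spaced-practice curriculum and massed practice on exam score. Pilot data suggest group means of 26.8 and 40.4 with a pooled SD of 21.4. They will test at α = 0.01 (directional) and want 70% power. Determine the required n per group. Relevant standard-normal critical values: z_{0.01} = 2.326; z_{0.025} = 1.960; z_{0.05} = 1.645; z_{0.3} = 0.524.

n = 41 per group

Cohen's d = |M₁ − M₂| / SD_pooled = |26.8 − 40.4| / 21.4 = 13.6 / 21.4 = 0.636.
For two independent groups with equal n: n = 2·((z_{α} + z_β) / d)².
z_{α} + z_β = 2.326 + 0.524 = 2.850.
n = 2 × (2.850 / 0.636)² = 2 × 4.481² = 2 × 20.08 = 40.2.
Round up to the next whole participant.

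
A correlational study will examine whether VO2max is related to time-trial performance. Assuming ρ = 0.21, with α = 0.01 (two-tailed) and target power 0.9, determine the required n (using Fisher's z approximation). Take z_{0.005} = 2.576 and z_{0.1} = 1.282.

Fisher's z: C = ½·ln((1+r)/(1−r)) = ½·ln(1.5316) = 0.2132.
n = ((z_{α/2} + z_β)/C)² + 3.
(2.576 + 1.282) / 0.2132 = 3.858 / 0.2132 = 18.096.
n = 18.096² + 3 = 327.45 + 3 = 330.5.
Round up.

n = 331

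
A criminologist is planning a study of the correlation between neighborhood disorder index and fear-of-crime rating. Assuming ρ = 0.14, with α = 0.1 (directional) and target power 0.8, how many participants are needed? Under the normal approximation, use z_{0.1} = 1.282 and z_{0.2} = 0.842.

n = 231

Fisher's z: C = ½·ln((1+r)/(1−r)) = ½·ln(1.3256) = 0.1409.
n = ((z_{α} + z_β)/C)² + 3.
(1.282 + 0.842) / 0.1409 = 2.124 / 0.1409 = 15.075.
n = 15.075² + 3 = 227.24 + 3 = 230.2.
Round up.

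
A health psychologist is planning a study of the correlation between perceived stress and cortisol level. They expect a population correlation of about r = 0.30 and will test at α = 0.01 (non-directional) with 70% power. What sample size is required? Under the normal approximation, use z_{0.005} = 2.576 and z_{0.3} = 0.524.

n = 104

Fisher's z: C = ½·ln((1+r)/(1−r)) = ½·ln(1.8571) = 0.3095.
n = ((z_{α/2} + z_β)/C)² + 3.
(2.576 + 0.524) / 0.3095 = 3.100 / 0.3095 = 10.016.
n = 10.016² + 3 = 100.32 + 3 = 103.3.
Round up.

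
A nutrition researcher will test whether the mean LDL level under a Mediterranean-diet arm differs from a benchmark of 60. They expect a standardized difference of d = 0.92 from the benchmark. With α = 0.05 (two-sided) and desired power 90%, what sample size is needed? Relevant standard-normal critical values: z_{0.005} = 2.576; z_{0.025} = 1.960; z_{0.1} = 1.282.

For a one-sample test: n = ((z_{α/2} + z_β) / d)².
z_{α/2} + z_β = 1.960 + 1.282 = 3.242.
n = (3.242 / 0.92)² = 3.524² = 12.42.
Round up.

n = 13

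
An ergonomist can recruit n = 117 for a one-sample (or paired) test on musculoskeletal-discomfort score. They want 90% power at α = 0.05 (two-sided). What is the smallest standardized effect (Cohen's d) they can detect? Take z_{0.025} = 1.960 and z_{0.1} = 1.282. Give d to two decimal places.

d_min ≈ 0.30

For a single sample (or paired design) of n = 117: d_min = (z_{α/2} + z_β)/√n.
z-sum = 1.960 + 1.282 = 3.242.
d_min = 3.242 / √117 = 3.242 / 10.817 = 0.300.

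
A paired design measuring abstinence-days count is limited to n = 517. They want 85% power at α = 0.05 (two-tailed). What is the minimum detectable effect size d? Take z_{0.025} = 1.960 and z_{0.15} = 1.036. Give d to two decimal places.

d_min ≈ 0.13

For a single sample (or paired design) of n = 517: d_min = (z_{α/2} + z_β)/√n.
z-sum = 1.960 + 1.036 = 2.996.
d_min = 2.996 / √517 = 2.996 / 22.738 = 0.132.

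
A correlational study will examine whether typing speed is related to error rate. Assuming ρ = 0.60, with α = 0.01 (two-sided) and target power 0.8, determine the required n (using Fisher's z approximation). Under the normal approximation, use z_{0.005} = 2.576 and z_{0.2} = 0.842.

Fisher's z: C = ½·ln((1+r)/(1−r)) = ½·ln(4.0000) = 0.6931.
n = ((z_{α/2} + z_β)/C)² + 3.
(2.576 + 0.842) / 0.6931 = 3.418 / 0.6931 = 4.931.
n = 4.931² + 3 = 24.32 + 3 = 27.3.
Round up.

n = 28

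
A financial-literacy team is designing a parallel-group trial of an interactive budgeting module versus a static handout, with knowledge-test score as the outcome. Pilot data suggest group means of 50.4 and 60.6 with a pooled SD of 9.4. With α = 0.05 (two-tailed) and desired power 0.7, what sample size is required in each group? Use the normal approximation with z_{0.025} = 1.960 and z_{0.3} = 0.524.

n = 11 per group

Cohen's d = |M₁ − M₂| / SD_pooled = |50.4 − 60.6| / 9.4 = 10.2 / 9.4 = 1.085.
For two independent groups with equal n: n = 2·((z_{α/2} + z_β) / d)².
z_{α/2} + z_β = 1.960 + 0.524 = 2.484.
n = 2 × (2.484 / 1.085)² = 2 × 2.289² = 2 × 5.24 = 10.5.
Round up to the next whole participant.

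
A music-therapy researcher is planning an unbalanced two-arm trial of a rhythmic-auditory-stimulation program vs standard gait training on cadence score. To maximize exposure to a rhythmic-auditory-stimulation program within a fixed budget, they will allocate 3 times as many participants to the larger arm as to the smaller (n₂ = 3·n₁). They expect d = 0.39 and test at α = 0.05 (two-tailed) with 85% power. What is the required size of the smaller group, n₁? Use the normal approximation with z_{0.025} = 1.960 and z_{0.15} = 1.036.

n₁ = 79

With allocation ratio k = n₂/n₁ = 3, Var(x̄₁−x̄₂) = σ²(1/n₁ + 1/(k·n₁)) = σ²·(k+1)/(k·n₁).
So n₁ = (1 + 1/k)·((z_{α/2} + z_β)/d)² = 1.333 × (2.996/0.39)².
n₁ = 1.333 × 59.01 = 78.7.
Round up: n₁ = 79, giving n₂ = 3 × 79 = 237.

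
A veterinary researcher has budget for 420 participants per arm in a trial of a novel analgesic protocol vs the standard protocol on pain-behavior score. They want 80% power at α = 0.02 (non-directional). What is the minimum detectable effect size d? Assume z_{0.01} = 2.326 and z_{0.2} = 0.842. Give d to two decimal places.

d_min ≈ 0.22

For two independent groups of n = 420 each: d_min = (z_{α/2} + z_β)·√(2/n).
z-sum = 2.326 + 0.842 = 3.168.
d_min = 3.168 × √(2/420) = 3.168 × 0.0690 = 0.219.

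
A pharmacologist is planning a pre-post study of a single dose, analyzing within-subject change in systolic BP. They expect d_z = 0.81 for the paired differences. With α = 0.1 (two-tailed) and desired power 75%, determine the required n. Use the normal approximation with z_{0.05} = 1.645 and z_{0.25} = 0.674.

For a paired (one-sample on differences) test: n = ((z_{α/2} + z_β) / d)².
z_{α/2} + z_β = 1.645 + 0.674 = 2.319.
n = (2.319 / 0.81)² = 2.863² = 8.20.
Round up.

n = 9 pairs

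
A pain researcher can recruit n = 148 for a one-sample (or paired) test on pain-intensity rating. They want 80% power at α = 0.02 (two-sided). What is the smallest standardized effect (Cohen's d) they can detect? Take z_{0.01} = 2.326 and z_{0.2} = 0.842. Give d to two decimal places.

d_min ≈ 0.26

For a single sample (or paired design) of n = 148: d_min = (z_{α/2} + z_β)/√n.
z-sum = 2.326 + 0.842 = 3.168.
d_min = 3.168 / √148 = 3.168 / 12.166 = 0.260.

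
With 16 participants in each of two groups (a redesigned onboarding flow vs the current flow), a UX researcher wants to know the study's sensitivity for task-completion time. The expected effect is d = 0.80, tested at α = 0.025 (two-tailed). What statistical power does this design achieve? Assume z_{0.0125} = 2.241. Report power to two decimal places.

power ≈ 0.51

For two equal groups, power = Φ(d·√(n/2) − z_{α/2}).
d·√(n/2) = 0.80 × √(16/2) = 0.80 × 2.828 = 2.263.
z_β = 2.263 − 2.241 = 0.022.
Power = Φ(0.022) = 0.509.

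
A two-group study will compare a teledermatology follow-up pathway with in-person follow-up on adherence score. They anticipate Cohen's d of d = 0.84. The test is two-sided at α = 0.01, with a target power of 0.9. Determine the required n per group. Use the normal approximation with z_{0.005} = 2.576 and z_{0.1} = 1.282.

For two independent groups with equal n: n = 2·((z_{α/2} + z_β) / d)².
z_{α/2} + z_β = 2.576 + 1.282 = 3.858.
n = 2 × (3.858 / 0.84)² = 2 × 4.593² = 2 × 21.09 = 42.2.
Round up to the next whole participant.

n = 43 per group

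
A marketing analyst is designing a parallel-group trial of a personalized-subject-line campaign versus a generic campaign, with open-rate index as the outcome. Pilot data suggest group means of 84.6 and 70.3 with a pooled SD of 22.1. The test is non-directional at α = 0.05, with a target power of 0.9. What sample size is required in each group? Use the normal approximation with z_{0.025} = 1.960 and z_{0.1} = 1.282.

n = 51 per group

Cohen's d = |M₁ − M₂| / SD_pooled = |84.6 − 70.3| / 22.1 = 14.3 / 22.1 = 0.647.
For two independent groups with equal n: n = 2·((z_{α/2} + z_β) / d)².
z_{α/2} + z_β = 1.960 + 1.282 = 3.242.
n = 2 × (3.242 / 0.647)² = 2 × 5.011² = 2 × 25.11 = 50.2.
Round up to the next whole participant.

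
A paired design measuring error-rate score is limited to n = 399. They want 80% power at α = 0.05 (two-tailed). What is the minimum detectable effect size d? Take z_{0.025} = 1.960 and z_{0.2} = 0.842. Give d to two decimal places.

For a single sample (or paired design) of n = 399: d_min = (z_{α/2} + z_β)/√n.
z-sum = 1.960 + 0.842 = 2.802.
d_min = 2.802 / √399 = 2.802 / 19.975 = 0.140.

d_min ≈ 0.14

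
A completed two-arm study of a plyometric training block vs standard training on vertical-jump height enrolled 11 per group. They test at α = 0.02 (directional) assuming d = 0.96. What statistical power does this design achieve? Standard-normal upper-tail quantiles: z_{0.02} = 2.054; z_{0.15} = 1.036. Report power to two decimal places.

power ≈ 0.58

For two equal groups, power = Φ(d·√(n/2) − z_{α}).
d·√(n/2) = 0.96 × √(11/2) = 0.96 × 2.345 = 2.251.
z_β = 2.251 − 2.054 = 0.197.
Power = Φ(0.197) = 0.578.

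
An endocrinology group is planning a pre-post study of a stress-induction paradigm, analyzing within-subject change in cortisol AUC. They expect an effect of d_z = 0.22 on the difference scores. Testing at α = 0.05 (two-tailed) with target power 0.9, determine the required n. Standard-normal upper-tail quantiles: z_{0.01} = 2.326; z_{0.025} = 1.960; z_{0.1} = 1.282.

n = 218 pairs

For a paired (one-sample on differences) test: n = ((z_{α/2} + z_β) / d)².
z_{α/2} + z_β = 1.960 + 1.282 = 3.242.
n = (3.242 / 0.22)² = 14.736² = 217.16.
Round up.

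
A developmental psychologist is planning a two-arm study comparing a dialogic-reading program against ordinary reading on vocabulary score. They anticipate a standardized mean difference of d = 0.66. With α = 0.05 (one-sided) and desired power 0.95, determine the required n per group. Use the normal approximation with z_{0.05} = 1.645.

For two independent groups with equal n: n = 2·((z_{α} + z_β) / d)².
z_{α} + z_β = 1.645 + 1.645 = 3.290.
n = 2 × (3.290 / 0.66)² = 2 × 4.985² = 2 × 24.85 = 49.7.
Round up to the next whole participant.

n = 50 per group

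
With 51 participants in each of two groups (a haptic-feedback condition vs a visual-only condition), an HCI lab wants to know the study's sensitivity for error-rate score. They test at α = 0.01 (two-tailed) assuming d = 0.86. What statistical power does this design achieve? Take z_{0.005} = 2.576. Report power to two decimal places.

power ≈ 0.96

For two equal groups, power = Φ(d·√(n/2) − z_{α/2}).
d·√(n/2) = 0.86 × √(51/2) = 0.86 × 5.050 = 4.343.
z_β = 4.343 − 2.576 = 1.767.
Power = Φ(1.767) = 0.961.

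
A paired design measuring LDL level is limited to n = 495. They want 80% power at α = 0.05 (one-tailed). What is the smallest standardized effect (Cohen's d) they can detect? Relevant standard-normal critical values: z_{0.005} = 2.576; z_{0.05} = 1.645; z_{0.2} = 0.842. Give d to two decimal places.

For a single sample (or paired design) of n = 495: d_min = (z_{α} + z_β)/√n.
z-sum = 1.645 + 0.842 = 2.487.
d_min = 2.487 / √495 = 2.487 / 22.249 = 0.112.

d_min ≈ 0.11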